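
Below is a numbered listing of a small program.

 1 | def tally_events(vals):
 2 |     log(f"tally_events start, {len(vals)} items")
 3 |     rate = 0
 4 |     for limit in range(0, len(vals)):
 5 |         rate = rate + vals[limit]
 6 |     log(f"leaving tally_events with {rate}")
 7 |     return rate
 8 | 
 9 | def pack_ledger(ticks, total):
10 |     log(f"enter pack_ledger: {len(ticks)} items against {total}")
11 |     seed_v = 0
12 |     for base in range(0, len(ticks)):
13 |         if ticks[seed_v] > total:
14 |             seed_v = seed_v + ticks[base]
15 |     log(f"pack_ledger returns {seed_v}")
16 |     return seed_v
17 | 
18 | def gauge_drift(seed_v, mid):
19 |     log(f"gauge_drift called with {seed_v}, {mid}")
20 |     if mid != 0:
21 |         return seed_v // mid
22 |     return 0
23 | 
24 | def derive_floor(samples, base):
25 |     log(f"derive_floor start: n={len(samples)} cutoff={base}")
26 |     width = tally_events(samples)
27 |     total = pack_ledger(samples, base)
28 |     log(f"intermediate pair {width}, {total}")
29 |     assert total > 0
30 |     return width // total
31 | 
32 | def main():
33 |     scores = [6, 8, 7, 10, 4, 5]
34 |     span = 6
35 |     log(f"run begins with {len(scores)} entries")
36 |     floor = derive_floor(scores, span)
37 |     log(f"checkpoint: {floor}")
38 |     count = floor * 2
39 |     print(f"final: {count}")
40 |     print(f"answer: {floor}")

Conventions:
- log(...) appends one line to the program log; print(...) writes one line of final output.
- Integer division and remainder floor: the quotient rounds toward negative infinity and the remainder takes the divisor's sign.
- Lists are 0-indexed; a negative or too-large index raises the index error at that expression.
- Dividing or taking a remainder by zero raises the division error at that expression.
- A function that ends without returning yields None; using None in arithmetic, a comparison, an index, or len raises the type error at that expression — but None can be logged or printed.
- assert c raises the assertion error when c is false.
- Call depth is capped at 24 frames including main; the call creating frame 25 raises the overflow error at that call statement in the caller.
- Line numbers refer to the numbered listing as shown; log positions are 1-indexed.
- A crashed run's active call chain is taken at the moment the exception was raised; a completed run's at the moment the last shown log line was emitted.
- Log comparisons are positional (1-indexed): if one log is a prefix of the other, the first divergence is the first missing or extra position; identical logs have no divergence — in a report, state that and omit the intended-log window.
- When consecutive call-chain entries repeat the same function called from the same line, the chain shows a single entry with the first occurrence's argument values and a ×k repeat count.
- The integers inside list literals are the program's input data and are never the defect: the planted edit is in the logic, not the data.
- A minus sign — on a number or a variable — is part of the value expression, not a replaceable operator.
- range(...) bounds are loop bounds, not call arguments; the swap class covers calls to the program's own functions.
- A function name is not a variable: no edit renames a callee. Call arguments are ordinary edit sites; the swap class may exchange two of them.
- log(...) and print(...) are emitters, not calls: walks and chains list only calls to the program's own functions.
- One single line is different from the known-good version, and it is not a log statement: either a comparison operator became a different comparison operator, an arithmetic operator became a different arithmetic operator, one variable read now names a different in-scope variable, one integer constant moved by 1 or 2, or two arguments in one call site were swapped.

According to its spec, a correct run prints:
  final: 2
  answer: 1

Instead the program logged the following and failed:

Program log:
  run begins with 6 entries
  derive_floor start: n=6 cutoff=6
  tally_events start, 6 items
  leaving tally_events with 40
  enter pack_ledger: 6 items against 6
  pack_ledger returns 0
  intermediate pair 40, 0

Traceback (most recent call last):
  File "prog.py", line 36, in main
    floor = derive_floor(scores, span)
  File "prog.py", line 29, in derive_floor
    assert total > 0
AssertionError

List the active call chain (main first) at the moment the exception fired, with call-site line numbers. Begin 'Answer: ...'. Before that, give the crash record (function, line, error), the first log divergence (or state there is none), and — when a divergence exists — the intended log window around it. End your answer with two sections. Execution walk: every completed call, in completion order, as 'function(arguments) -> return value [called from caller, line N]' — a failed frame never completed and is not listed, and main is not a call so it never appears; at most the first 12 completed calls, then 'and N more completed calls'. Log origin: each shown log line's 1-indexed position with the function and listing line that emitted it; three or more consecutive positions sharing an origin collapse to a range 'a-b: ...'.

Answer: main -> derive_floor (called at line 36).
Core observation: At log position 6 the runs split — shown 'pack_ledger returns 0', but the working version logs 'pack_ledger returns 25'.
Crash: derive_floor, line 29, AssertionError.
First divergence: at position 6 the run shows 'pack_ledger returns 0' where the working version logs 'pack_ledger returns 25'.
Intended log window:
  4: leaving tally_events with 40
  5: enter pack_ledger: 6 items against 6
  6: pack_ledger returns 25
  7: intermediate pair 40, 25
Execution walk:
  tally_events([6, 8, 7, 10, 4, 5]) -> 40  [called from derive_floor, line 26]
  pack_ledger([6, 8, 7, 10, 4, 5], 6) -> 0  [called from derive_floor, line 27]
Log origins:
  1: emitted by main (line 35)
  2: emitted by derive_floor (line 25)
  3: emitted by tally_events (line 2)
  4: emitted by tally_events (line 6)
  5: emitted by pack_ledger (line 10)
  6: emitted by pack_ledger (line 15)
  7: emitted by derive_floor (line 28)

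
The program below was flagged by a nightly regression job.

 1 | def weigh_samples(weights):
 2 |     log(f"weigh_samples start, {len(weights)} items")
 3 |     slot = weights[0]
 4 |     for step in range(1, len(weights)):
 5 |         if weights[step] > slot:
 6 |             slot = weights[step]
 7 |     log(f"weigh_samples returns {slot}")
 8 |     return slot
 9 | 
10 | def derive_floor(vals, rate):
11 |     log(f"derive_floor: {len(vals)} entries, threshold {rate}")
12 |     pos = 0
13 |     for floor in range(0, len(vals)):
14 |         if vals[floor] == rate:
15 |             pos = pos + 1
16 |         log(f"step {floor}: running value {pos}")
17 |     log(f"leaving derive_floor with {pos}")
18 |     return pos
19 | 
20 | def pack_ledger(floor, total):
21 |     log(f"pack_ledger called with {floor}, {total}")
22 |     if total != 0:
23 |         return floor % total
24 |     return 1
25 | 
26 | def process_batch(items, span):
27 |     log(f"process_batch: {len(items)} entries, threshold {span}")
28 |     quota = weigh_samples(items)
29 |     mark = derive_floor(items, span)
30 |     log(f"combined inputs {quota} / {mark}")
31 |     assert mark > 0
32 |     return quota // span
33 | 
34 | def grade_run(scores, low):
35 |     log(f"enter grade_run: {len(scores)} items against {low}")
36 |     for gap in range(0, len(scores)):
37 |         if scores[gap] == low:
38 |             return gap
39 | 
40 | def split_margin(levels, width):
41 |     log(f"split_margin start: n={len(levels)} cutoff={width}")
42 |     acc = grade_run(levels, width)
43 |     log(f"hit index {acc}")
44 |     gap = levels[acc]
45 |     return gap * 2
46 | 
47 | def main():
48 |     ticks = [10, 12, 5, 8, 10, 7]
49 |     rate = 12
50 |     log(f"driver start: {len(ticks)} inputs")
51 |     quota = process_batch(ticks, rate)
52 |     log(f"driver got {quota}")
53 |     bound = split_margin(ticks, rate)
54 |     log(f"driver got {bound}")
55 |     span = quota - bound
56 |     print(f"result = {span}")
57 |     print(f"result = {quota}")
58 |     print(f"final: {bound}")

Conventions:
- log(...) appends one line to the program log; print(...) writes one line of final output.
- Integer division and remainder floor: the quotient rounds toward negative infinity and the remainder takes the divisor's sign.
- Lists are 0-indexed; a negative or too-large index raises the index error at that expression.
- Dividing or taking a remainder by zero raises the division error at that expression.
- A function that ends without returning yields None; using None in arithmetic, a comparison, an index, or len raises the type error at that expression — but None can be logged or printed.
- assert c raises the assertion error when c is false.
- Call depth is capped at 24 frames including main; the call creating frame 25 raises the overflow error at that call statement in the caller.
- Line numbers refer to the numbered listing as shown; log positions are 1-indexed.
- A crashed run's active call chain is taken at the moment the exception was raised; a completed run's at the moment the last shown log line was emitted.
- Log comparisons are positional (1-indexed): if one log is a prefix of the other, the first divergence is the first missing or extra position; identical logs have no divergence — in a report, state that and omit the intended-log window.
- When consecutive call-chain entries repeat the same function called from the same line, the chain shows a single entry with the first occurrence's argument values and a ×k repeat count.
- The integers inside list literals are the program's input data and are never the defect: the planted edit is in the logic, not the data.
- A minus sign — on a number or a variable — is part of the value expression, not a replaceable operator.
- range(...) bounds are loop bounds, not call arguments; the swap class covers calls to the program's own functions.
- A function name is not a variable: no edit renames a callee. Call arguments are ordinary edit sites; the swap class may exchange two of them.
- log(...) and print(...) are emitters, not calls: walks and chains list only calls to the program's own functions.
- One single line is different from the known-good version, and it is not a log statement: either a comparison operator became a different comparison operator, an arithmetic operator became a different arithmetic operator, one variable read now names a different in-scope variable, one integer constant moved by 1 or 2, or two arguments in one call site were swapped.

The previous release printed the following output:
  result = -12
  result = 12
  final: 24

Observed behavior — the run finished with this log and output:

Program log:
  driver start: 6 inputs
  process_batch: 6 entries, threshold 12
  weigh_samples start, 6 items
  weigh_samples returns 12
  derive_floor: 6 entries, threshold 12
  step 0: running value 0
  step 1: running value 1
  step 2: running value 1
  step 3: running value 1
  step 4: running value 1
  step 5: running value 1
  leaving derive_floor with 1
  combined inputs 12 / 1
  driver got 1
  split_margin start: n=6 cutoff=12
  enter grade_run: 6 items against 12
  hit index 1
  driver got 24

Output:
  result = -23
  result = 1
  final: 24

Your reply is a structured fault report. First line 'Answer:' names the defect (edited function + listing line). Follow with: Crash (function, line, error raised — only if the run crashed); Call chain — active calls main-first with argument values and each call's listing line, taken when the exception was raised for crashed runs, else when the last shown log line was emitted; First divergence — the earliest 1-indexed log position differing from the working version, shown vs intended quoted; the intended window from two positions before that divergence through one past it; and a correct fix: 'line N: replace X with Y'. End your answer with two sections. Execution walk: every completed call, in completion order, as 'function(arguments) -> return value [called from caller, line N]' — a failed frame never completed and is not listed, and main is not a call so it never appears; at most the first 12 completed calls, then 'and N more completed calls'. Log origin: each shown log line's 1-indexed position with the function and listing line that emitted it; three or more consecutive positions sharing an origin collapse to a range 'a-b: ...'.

Answer: the defect is in process_batch at line 32.
Key fact: At log position 14 the runs split — shown 'driver got 1', but the working version logs 'driver got 12'.
Call chain: main.
First divergence: at position 14 the run shows 'driver got 1' where the working version logs 'driver got 12'.
Intended log window:
  12: leaving derive_floor with 1
  13: combined inputs 12 / 1
  14: driver got 12
  15: split_margin start: n=6 cutoff=12
Execution walk:
  weigh_samples([10, 12, 5, 8, 10, 7]) -> 12  [called from process_batch, line 28]
  derive_floor([10, 12, 5, 8, 10, 7], 12) -> 1  [called from process_batch, line 29]
  process_batch([10, 12, 5, 8, 10, 7], 12) -> 1  [called from main, line 51]
  grade_run([10, 12, 5, 8, 10, 7], 12) -> 1  [called from split_margin, line 42]
  split_margin([10, 12, 5, 8, 10, 7], 12) -> 24  [called from main, line 53]
Log origins:
  1: emitted by main (line 50)
  2: emitted by process_batch (line 27)
  3: emitted by weigh_samples (line 2)
  4: emitted by weigh_samples (line 7)
  5: emitted by derive_floor (line 11)
  6-11: emitted by derive_floor (line 16)
  12: emitted by derive_floor (line 17)
  13: emitted by process_batch (line 30)
  14: emitted by main (line 52)
  15: emitted by split_margin (line 41)
  16: emitted by grade_run (line 35)
  17: emitted by split_margin (line 43)
  18: emitted by main (line 54)
A correct fix: line 32: replace `span` with `mark`.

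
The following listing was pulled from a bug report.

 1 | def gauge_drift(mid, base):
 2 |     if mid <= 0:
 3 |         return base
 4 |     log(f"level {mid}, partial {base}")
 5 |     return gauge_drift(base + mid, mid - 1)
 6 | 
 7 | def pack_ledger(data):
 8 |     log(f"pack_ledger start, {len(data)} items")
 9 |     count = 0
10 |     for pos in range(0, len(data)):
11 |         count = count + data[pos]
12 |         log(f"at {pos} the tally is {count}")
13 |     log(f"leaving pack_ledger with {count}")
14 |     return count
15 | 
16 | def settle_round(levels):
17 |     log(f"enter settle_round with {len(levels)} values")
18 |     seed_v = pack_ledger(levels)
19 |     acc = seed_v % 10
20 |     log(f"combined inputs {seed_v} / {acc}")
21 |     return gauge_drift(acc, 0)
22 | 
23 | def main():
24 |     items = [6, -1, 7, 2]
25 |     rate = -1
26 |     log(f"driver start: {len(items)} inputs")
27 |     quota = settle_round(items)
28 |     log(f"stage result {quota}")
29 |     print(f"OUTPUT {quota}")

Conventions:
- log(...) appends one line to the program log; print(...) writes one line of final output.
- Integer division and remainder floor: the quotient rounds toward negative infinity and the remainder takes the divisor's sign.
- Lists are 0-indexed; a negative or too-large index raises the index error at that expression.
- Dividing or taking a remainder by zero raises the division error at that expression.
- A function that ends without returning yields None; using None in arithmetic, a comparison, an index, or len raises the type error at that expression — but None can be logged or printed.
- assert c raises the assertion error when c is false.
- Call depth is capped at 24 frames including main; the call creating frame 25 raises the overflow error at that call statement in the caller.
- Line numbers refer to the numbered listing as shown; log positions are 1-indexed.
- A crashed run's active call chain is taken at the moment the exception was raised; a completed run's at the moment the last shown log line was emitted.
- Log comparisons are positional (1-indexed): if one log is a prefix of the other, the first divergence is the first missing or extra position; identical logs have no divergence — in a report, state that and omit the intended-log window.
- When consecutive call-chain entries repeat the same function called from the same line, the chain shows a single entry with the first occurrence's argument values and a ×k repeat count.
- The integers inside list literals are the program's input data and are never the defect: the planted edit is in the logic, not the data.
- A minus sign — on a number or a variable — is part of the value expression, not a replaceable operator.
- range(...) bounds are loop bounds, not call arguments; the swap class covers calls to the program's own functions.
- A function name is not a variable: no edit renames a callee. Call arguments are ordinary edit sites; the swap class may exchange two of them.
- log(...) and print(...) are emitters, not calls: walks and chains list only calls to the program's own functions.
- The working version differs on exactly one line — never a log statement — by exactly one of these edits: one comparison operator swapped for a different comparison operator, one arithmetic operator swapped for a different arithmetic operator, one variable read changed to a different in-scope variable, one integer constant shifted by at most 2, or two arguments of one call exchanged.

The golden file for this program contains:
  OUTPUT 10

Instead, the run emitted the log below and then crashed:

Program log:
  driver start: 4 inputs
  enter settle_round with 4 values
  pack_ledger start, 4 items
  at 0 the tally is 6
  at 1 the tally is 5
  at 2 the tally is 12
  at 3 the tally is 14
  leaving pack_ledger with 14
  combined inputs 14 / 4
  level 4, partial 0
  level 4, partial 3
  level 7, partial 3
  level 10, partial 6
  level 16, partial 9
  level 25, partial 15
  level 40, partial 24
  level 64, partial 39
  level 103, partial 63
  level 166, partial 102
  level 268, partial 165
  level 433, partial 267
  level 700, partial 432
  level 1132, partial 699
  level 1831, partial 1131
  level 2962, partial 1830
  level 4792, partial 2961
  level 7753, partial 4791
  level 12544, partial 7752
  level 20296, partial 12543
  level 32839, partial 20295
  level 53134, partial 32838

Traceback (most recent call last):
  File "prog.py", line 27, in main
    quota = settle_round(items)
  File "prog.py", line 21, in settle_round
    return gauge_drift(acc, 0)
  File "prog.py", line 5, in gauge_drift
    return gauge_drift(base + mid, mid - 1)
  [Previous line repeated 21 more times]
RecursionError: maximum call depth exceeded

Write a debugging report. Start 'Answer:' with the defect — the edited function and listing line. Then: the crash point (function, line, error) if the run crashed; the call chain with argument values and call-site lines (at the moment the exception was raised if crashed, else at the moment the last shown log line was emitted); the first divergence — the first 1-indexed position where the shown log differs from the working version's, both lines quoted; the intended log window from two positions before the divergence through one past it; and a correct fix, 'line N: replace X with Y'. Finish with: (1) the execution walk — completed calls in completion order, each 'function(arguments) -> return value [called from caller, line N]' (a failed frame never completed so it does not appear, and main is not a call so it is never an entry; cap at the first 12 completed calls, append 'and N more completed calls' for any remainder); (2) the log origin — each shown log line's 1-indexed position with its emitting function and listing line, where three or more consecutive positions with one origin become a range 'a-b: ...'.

Answer: the defect is in gauge_drift at line 5.
Key observation: Position 11 is the first bad log line: 'level 4, partial 3' should read 'level 3, partial 4'.
Crash: gauge_drift, line 5, RecursionError.
Call chain: main -> settle_round([6, -1, 7, 2]) (called at line 27) -> gauge_drift(4, 0) (called at line 21) -> gauge_drift(4, 3) (called at line 5) ×21.
First divergence: position 11; shown 'level 4, partial 3' vs intended 'level 3, partial 4'.
Intended log window:
  9: combined inputs 14 / 4
  10: level 4, partial 0
  11: level 3, partial 4
  12: level 2, partial 7
Execution walk:
  pack_ledger([6, -1, 7, 2]) -> 14  [called from settle_round, line 18]
Log origins:
  1: logged in main at line 26
  2: logged in settle_round at line 17
  3: logged in pack_ledger at line 8
  4-7: logged in pack_ledger at line 12
  8: logged in pack_ledger at line 13
  9: logged in settle_round at line 20
  10-31: logged in gauge_drift at line 4
A correct fix: line 5: replace `gauge_drift(base + mid, mid - 1)` with `gauge_drift(mid - 1, base + mid)`.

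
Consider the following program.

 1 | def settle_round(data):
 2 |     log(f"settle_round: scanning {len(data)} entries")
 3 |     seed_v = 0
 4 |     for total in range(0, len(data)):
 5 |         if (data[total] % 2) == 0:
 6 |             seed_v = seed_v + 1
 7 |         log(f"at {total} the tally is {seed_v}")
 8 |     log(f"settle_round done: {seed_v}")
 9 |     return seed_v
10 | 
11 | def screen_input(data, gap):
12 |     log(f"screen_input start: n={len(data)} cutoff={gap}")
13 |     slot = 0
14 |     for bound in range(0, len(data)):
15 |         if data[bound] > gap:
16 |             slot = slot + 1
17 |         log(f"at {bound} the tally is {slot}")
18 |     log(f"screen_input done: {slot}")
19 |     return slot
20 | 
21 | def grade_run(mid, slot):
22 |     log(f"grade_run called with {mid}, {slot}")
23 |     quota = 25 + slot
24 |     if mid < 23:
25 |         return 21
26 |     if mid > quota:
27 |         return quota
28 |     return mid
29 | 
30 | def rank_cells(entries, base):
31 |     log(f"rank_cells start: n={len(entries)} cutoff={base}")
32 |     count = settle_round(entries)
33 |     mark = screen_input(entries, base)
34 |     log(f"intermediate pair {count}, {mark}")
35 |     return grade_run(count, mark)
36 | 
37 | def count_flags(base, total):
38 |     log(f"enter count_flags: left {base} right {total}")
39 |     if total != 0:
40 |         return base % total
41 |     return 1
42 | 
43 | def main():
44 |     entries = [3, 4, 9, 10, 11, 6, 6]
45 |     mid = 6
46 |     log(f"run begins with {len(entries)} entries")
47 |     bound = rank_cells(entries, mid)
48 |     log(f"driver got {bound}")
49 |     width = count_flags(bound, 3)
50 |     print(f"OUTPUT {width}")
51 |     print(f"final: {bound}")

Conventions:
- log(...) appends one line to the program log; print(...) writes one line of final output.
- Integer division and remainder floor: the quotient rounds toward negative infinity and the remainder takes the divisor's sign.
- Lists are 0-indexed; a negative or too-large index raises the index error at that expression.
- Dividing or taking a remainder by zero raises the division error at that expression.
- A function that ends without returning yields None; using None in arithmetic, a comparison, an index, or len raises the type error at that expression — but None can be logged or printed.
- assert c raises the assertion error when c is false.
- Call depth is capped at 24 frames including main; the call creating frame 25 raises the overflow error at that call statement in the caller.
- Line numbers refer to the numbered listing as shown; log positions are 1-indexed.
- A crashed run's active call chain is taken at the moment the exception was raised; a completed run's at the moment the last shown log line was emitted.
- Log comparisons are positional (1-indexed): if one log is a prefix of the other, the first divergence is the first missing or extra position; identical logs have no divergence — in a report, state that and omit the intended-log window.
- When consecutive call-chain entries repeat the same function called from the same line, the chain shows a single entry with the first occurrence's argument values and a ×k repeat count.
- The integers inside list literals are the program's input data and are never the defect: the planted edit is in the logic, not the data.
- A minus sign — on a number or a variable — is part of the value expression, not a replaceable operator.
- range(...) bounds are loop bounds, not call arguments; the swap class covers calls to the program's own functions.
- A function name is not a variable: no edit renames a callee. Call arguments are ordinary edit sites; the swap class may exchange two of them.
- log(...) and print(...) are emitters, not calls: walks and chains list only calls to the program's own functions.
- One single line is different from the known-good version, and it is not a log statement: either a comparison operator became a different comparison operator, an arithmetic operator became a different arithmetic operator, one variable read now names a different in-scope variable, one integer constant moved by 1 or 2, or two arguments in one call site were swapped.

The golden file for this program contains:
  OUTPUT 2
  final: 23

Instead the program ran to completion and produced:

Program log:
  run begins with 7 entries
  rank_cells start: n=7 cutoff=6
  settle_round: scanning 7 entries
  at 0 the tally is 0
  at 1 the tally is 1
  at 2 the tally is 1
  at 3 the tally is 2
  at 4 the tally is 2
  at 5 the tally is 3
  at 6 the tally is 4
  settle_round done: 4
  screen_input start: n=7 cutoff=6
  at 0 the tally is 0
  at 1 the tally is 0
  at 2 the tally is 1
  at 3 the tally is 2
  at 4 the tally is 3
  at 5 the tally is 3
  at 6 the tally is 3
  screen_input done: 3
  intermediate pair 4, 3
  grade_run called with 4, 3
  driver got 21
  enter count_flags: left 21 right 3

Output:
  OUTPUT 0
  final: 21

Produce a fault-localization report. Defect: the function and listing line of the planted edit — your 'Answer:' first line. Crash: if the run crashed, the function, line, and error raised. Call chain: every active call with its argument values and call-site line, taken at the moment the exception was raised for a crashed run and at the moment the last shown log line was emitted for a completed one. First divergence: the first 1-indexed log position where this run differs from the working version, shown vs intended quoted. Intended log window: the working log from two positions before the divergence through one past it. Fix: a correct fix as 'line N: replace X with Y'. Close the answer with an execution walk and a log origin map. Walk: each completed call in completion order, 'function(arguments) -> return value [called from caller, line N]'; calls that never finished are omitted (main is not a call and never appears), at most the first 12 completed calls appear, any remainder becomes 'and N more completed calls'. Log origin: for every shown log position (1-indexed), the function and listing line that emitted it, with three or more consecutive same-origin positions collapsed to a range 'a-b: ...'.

Answer: the defect is in grade_run at line 25.
The tell: Everything matches until log position 23, which reads 'driver got 21' in place of 'driver got 23'.
Call chain: main -> count_flags(21, 3) (called at line 49).
First divergence: position 23 — the shown line 'driver got 21' should read 'driver got 23'.
Intended log window:
  21: intermediate pair 4, 3
  22: grade_run called with 4, 3
  23: driver got 23
  24: enter count_flags: left 23 right 3
Execution walk:
  settle_round([3, 4, 9, 10, 11, 6, 6]) -> 4  [called from rank_cells, line 32]
  screen_input([3, 4, 9, 10, 11, 6, 6], 6) -> 3  [called from rank_cells, line 33]
  grade_run(4, 3) -> 21  [called from rank_cells, line 35]
  rank_cells([3, 4, 9, 10, 11, 6, 6], 6) -> 21  [called from main, line 47]
  count_flags(21, 3) -> 0  [called from main, line 49]
Origin of each log line:
  1 — main, line 46
  2 — rank_cells, line 31
  3 — settle_round, line 2
  4-10 — settle_round, line 7
  11 — settle_round, line 8
  12 — screen_input, line 12
  13-19 — screen_input, line 17
  20 — screen_input, line 18
  21 — rank_cells, line 34
  22 — grade_run, line 22
  23 — main, line 48
  24 — count_flags, line 38
A correct fix: line 25: replace `21` with `23`.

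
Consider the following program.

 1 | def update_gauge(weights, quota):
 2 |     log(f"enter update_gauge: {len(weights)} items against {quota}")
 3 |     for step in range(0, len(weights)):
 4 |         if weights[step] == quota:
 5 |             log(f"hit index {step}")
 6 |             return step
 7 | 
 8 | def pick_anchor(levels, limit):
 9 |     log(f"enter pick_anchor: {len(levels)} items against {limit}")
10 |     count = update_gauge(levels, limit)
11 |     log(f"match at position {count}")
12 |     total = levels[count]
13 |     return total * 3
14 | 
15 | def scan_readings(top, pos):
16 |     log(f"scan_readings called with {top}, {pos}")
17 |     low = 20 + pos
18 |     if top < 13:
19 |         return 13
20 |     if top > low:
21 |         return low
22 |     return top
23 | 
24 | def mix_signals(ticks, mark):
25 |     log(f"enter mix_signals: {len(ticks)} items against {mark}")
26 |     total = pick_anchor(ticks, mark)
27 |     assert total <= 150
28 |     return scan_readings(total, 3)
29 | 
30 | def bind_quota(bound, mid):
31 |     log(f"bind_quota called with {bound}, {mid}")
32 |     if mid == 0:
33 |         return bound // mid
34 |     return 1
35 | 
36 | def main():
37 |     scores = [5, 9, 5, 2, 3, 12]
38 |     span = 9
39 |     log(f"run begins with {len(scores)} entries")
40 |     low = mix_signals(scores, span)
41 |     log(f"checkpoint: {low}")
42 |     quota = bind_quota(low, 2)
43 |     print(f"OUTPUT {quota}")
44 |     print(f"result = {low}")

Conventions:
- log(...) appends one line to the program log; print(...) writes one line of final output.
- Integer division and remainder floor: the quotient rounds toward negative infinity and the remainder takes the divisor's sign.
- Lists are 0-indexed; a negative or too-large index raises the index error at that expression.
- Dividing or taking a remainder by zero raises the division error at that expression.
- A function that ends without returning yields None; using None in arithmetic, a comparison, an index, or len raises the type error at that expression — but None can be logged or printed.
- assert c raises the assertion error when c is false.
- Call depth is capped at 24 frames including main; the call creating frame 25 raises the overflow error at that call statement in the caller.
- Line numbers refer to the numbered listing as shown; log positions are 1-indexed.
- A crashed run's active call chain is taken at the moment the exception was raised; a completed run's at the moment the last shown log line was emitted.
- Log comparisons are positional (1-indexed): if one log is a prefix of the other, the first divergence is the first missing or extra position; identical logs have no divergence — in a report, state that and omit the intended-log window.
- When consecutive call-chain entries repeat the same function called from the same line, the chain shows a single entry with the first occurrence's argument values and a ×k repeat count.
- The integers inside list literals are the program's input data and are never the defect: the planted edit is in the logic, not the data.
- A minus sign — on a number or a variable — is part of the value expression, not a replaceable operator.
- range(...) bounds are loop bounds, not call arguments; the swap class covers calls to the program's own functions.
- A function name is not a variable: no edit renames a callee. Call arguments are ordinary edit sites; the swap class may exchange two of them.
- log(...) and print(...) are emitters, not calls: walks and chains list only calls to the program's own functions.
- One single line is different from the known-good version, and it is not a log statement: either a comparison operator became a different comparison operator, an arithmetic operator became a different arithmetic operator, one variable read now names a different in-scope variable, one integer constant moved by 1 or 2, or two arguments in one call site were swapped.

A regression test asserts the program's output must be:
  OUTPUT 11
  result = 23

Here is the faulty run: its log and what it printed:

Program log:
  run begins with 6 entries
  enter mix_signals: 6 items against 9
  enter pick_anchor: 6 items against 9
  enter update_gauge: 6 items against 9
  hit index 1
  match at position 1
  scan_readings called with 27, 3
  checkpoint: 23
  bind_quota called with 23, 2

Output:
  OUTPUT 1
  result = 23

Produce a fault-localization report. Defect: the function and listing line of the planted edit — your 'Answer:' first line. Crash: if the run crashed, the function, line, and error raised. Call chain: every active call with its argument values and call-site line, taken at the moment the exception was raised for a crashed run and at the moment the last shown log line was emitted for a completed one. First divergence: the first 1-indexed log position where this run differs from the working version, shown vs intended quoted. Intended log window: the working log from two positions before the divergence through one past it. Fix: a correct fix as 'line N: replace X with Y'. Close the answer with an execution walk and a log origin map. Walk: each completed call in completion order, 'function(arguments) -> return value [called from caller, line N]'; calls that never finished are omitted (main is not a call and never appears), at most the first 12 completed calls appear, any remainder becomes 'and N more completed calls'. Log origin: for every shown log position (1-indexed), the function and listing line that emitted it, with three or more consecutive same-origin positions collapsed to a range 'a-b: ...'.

Answer: the defect is in bind_quota at line 32.
The tell: Nothing in the log betrays the bug — only the output does.
Call chain: main -> bind_quota(23, 2) (called at line 42).
First divergence: none — the logs agree in full.
Execution walk:
  update_gauge([5, 9, 5, 2, 3, 12], 9) -> 1  [called from pick_anchor, line 10]
  pick_anchor([5, 9, 5, 2, 3, 12], 9) -> 27  [called from mix_signals, line 26]
  scan_readings(27, 3) -> 23  [called from mix_signals, line 28]
  mix_signals([5, 9, 5, 2, 3, 12], 9) -> 23  [called from main, line 40]
  bind_quota(23, 2) -> 1  [called from main, line 42]
Origin of each log line:
  1 — main, line 39
  2 — mix_signals, line 25
  3 — pick_anchor, line 9
  4 — update_gauge, line 2
  5 — update_gauge, line 5
  6 — pick_anchor, line 11
  7 — scan_readings, line 16
  8 — main, line 41
  9 — bind_quota, line 31
A correct fix: line 32: replace `==` with `!=`.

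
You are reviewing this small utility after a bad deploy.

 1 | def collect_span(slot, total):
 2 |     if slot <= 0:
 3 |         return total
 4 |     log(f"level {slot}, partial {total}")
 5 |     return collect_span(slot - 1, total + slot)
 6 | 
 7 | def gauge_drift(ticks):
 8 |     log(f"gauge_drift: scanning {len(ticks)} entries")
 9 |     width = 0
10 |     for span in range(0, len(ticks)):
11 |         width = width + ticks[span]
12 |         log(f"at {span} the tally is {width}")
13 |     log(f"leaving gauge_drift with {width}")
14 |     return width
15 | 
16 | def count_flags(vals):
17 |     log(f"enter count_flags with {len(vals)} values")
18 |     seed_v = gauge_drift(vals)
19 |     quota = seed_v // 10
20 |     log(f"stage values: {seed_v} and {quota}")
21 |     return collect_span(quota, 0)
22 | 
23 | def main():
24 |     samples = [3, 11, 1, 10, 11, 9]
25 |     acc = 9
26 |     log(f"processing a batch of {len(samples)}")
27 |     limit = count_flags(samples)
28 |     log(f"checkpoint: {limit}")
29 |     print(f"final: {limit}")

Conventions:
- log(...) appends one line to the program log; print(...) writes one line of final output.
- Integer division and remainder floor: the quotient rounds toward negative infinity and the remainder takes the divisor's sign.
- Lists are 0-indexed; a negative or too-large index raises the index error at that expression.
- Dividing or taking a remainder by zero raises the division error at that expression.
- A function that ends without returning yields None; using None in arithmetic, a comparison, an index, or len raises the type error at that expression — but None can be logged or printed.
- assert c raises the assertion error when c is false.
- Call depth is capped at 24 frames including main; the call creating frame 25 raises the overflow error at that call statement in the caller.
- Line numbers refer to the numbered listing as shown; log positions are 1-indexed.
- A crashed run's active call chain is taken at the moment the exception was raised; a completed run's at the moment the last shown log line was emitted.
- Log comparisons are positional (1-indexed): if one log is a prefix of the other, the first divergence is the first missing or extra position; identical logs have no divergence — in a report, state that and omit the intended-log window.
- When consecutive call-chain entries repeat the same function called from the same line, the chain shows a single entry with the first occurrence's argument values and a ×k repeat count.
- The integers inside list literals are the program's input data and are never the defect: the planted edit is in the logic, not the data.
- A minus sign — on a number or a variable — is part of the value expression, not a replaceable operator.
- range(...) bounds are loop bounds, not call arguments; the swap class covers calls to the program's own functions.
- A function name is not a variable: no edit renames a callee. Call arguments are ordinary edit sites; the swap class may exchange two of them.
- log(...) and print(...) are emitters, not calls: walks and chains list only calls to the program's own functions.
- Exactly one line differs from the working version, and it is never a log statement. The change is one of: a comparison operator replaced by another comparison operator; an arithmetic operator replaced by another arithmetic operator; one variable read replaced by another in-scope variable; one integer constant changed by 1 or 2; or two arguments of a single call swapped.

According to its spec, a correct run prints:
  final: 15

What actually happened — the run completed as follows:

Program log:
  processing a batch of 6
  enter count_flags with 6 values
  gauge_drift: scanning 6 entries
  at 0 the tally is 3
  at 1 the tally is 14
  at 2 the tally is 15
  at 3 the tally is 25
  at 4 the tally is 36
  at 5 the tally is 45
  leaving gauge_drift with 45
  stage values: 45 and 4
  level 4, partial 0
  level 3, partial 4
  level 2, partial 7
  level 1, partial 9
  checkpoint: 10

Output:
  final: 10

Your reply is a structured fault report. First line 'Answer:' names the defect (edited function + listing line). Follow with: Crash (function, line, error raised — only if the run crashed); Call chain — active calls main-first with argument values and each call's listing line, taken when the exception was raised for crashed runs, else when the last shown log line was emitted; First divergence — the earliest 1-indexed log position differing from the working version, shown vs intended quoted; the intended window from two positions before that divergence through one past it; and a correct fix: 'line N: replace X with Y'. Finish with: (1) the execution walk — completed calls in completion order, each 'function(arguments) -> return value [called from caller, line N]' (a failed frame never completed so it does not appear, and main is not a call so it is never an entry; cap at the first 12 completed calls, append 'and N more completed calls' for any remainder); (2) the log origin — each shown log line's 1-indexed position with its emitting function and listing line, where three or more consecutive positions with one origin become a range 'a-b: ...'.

Answer: the defect is in count_flags at line 19.
Key observation: The earliest visible damage is log position 11 — 'stage values: 45 and 4' rather than the intended 'stage values: 45 and 5'.
Call chain: main.
First divergence: position 11; shown 'stage values: 45 and 4' vs intended 'stage values: 45 and 5'.
Intended log window:
  9: at 5 the tally is 45
  10: leaving gauge_drift with 45
  11: stage values: 45 and 5
  12: level 5, partial 0
Execution walk:
  gauge_drift([3, 11, 1, 10, 11, 9]) -> 45  [called from count_flags, line 18]
  collect_span(0, 10) -> 10  [called from collect_span, line 5]
  collect_span(1, 9) -> 10  [called from collect_span, line 5]
  collect_span(2, 7) -> 10  [called from collect_span, line 5]
  collect_span(3, 4) -> 10  [called from collect_span, line 5]
  collect_span(4, 0) -> 10  [called from count_flags, line 21]
  count_flags([3, 11, 1, 10, 11, 9]) -> 10  [called from main, line 27]
Log origin:
  1 — main, line 26
  2 — count_flags, line 17
  3 — gauge_drift, line 8
  4-9 — gauge_drift, line 12
  10 — gauge_drift, line 13
  11 — count_flags, line 20
  12-15 — collect_span, line 4
  16 — main, line 28
A correct fix: line 19: replace `//` with `%`.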